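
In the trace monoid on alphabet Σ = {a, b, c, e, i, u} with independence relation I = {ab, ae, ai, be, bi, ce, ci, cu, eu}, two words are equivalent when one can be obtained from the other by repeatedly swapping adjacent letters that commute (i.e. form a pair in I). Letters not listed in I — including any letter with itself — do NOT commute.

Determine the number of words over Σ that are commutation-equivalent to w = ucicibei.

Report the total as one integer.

drop 0:u onto floor
drop 1:c onto floor
drop 2:i onto {0:u}
drop 3:c onto {1:c}
drop 4:i onto {2:i}
drop 5:b onto {0:u, 3:c}
drop 6:e onto {4:i}
drop 7:i onto {6:e}
ground layer = {0:u, 1:c}
drop-orders for the pieces not yet dropped (sum over which currently-grounded one goes next):
  1 to go: {5} 1  {7} 1
  2 to go: {3,5} 1  {5,7} 2  {6,7} 1
  3 to go: {1,3,5} 1  {3,5,7} 3  {4,6,7} 1  {5,6,7} 3
  4 to go: {1,3,5,7} 4  {2,4,6,7} 1  {3,5,6,7} 6  {4,5,6,7} 4
  5 to go: {1,3,5,6,7} 10  {2,4,5,6,7} 5  {3,4,5,6,7} 10
  6 to go: {0,2,4,5,6,7} 5  {1,3,4,5,6,7} 20  {2,3,4,5,6,7} 15
  if 0:u drops first: 35 orders
  if 1:c drops first: 20 orders
heap linearizations: 55

55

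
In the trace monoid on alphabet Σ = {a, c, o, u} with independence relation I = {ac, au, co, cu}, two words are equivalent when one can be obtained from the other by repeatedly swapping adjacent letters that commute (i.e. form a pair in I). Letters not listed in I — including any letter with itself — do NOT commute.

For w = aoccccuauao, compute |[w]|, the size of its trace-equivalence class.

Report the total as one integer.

piece 0:a — minimal
piece 1:o rests on {0:a}
piece 2:c — minimal
piece 3:c rests on {2:c}
piece 4:c rests on {3:c}
piece 5:c rests on {4:c}
piece 6:u rests on {1:o}
piece 7:a rests on {1:o}
piece 8:u rests on {6:u}
piece 9:a rests on {7:a}
piece 10:o rests on {8:u, 9:a}
minimal pieces: {0:a, 2:c}
ways to finish when only these pieces remain (= sum over removing one remaining piece with nothing left below it):
  1 left: {5}→1  {10}→1
  2 left: {4,5}→1  {5,10}→2  {8,10}→1  {9,10}→1
  3 left: {3,4,5}→1  {4,5,10}→3  {5,8,10}→3  {5,9,10}→3  {6,8,10}→1  {7,9,10}→1  {8,9,10}→2
  4 left: {2,3,4,5}→1  {3,4,5,10}→4  {4,5,8,10}→6  {4,5,9,10}→6  {5,6,8,10}→4  {5,7,9,10}→4  {5,8,9,10}→8  {6,8,9,10}→3  {7,8,9,10}→3
  5 left: {2,3,4,5,10}→5  {3,4,5,8,10}→10  {3,4,5,9,10}→10  {4,5,6,8,10}→10  {4,5,7,9,10}→10  {4,5,8,9,10}→20  {5,6,8,9,10}→15  {5,7,8,9,10}→15  {6,7,8,9,10}→6
  6 left: {1,6,7,8,9,10}→6  {2,3,4,5,8,10}→15  {2,3,4,5,9,10}→15  {3,4,5,6,8,10}→20  {3,4,5,7,9,10}→20  {3,4,5,8,9,10}→40  {4,5,6,8,9,10}→45  {4,5,7,8,9,10}→45  {5,6,7,8,9,10}→36
  7 left: {0,1,6,7,8,9,10}→6  {1,5,6,7,8,9,10}→42  {2,3,4,5,6,8,10}→35  {2,3,4,5,7,9,10}→35  {2,3,4,5,8,9,10}→70  {3,4,5,6,8,9,10}→105  {3,4,5,7,8,9,10}→105  {4,5,6,7,8,9,10}→126
  8 left: {0,1,5,6,7,8,9,10}→48  {1,4,5,6,7,8,9,10}→168  {2,3,4,5,6,8,9,10}→210  {2,3,4,5,7,8,9,10}→210  {3,4,5,6,7,8,9,10}→336
  9 left: {0,1,4,5,6,7,8,9,10}→216  {1,3,4,5,6,7,8,9,10}→504  {2,3,4,5,6,7,8,9,10}→756
  placing 0:a first → 1260 extensions
  placing 2:c first → 720 extensions
total linear extensions = 1980

1980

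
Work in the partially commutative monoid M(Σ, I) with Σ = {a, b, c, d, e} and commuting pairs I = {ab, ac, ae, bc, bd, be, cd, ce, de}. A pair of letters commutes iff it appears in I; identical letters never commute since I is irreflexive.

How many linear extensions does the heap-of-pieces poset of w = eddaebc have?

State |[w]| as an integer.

drop 0:e onto floor
drop 1:d onto floor
drop 2:d onto {1:d}
drop 3:a onto {2:d}
drop 4:e onto {0:e}
drop 5:b onto floor
drop 6:c onto floor
ground layer = {0:e, 1:d, 5:b, 6:c}
drop-orders for the pieces not yet dropped (sum over which currently-grounded one goes next):
  1 to go: {3} 1  {4} 1  {5} 1  {6} 1
  2 to go: {0,4} 1  {2,3} 1  {3,4} 2  {3,5} 2  {3,6} 2  {4,5} 2  {4,6} 2  {5,6} 2
  3 to go: {0,3,4} 3  {0,4,5} 3  {0,4,6} 3  {1,2,3} 1  {2,3,4} 3  {2,3,5} 3  {2,3,6} 3  {3,4,5} 6  {3,4,6} 6  {3,5,6} 6  {4,5,6} 6
  4 to go: {0,2,3,4} 6  {0,3,4,5} 12  {0,3,4,6} 12  {0,4,5,6} 12  {1,2,3,4} 4  {1,2,3,5} 4  {1,2,3,6} 4  {2,3,4,5} 12  {2,3,4,6} 12  {2,3,5,6} 12  {3,4,5,6} 24
  5 to go: {0,1,2,3,4} 10  {0,2,3,4,5} 30  {0,2,3,4,6} 30  {0,3,4,5,6} 60  {1,2,3,4,5} 20  {1,2,3,4,6} 20  {1,2,3,5,6} 20  {2,3,4,5,6} 60
  if 0:e drops first: 120 orders
  if 1:d drops first: 180 orders
  if 5:b drops first: 60 orders
  if 6:c drops first: 60 orders
heap linearizations: 420

420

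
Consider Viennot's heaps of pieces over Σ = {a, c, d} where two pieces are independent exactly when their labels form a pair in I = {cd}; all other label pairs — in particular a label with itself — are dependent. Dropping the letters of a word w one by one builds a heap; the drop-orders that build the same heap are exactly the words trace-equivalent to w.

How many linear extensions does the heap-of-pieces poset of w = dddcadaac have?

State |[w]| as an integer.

0(d) covers ∅
1(d) covers 0:d
2(d) covers 1:d
3(c) covers ∅
4(a) covers 2:d, 3:c
5(d) covers 4:a
6(a) covers 5:d
7(a) covers 6:a
8(c) covers 7:a
floor of heap: 0:d, 3:c
completions by unplaced set U, small U first (add the entries for U minus each lowest piece of U):
  |U|=1: {8}:1
  |U|=2: {7,8}:1
  |U|=3: {6,7,8}:1
  |U|=4: {5,6,7,8}:1
  |U|=5: {4,5,6,7,8}:1
  |U|=6: {2,4,5,6,7,8}:1  {3,4,5,6,7,8}:1
  |U|=7: {1,2,4,5,6,7,8}:1  {2,3,4,5,6,7,8}:2
  start at 0(d): 3
  start at 3(c): 1
sum over floor = 4

4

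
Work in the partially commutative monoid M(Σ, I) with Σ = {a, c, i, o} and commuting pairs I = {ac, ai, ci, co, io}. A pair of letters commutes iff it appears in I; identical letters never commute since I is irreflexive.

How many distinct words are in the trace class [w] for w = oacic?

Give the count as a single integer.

drop 0:o onto floor
drop 1:a onto {0:o}
drop 2:c onto floor
drop 3:i onto floor
drop 4:c onto {2:c}
ground layer = {0:o, 2:c, 3:i}
drop-orders for the pieces not yet dropped (sum over which currently-grounded one goes next):
  1 to go: {1} 1  {3} 1  {4} 1
  2 to go: {0,1} 1  {1,3} 2  {1,4} 2  {2,4} 1  {3,4} 2
  3 to go: {0,1,3} 3  {0,1,4} 3  {1,2,4} 3  {1,3,4} 6  {2,3,4} 3
  if 0:o drops first: 12 orders
  if 2:c drops first: 12 orders
  if 3:i drops first: 6 orders
heap linearizations: 30

30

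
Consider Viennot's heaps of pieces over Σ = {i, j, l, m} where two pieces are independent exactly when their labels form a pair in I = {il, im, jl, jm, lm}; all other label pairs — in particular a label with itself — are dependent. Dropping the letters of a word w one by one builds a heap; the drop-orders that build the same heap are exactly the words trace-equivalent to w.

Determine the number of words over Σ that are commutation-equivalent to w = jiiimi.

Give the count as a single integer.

6

0(j) covers ∅
1(i) covers 0:j
2(i) covers 1:i
3(i) covers 2:i
4(m) covers ∅
5(i) covers 3:i
floor of heap: 0:j, 4:m
completions by unplaced set U, small U first (add the entries for U minus each lowest piece of U):
  |U|=1: {4}:1  {5}:1
  |U|=2: {3,5}:1  {4,5}:2
  |U|=3: {2,3,5}:1  {3,4,5}:3
  |U|=4: {1,2,3,5}:1  {2,3,4,5}:4
  start at 0(j): 5
  start at 4(m): 1
sum over floor = 6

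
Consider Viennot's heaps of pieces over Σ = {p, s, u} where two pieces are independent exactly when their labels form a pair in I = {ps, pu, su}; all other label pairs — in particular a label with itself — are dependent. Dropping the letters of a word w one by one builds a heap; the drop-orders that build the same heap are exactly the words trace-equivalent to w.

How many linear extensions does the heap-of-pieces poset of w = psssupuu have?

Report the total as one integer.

drop 0:p onto floor
drop 1:s onto floor
drop 2:s onto {1:s}
drop 3:s onto {2:s}
drop 4:u onto floor
drop 5:p onto {0:p}
drop 6:u onto {4:u}
drop 7:u onto {6:u}
ground layer = {0:p, 1:s, 4:u}
drop-orders for the pieces not yet dropped (sum over which currently-grounded one goes next):
  1 to go: {3} 1  {5} 1  {7} 1
  2 to go: {0,5} 1  {2,3} 1  {3,5} 2  {3,7} 2  {5,7} 2  {6,7} 1
  3 to go: {0,3,5} 3  {0,5,7} 3  {1,2,3} 1  {2,3,5} 3  {2,3,7} 3  {3,5,7} 6  {3,6,7} 3  {4,6,7} 1  {5,6,7} 3
  4 to go: {0,2,3,5} 6  {0,3,5,7} 12  {0,5,6,7} 6  {1,2,3,5} 4  {1,2,3,7} 4  {2,3,5,7} 12  {2,3,6,7} 6  {3,4,6,7} 4  {3,5,6,7} 12  {4,5,6,7} 4
  5 to go: {0,1,2,3,5} 10  {0,2,3,5,7} 30  {0,3,5,6,7} 30  {0,4,5,6,7} 10  {1,2,3,5,7} 20  {1,2,3,6,7} 10  {2,3,4,6,7} 10  {2,3,5,6,7} 30  {3,4,5,6,7} 20
  6 to go: {0,1,2,3,5,7} 60  {0,2,3,5,6,7} 90  {0,3,4,5,6,7} 60  {1,2,3,4,6,7} 20  {1,2,3,5,6,7} 60  {2,3,4,5,6,7} 60
  if 0:p drops first: 140 orders
  if 1:s drops first: 210 orders
  if 4:u drops first: 210 orders
heap linearizations: 560

560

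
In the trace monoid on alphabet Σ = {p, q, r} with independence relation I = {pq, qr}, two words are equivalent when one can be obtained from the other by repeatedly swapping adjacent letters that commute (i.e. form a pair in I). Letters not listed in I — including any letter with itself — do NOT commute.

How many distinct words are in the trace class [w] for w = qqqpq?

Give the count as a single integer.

5

drop 0:q onto floor
drop 1:q onto {0:q}
drop 2:q onto {1:q}
drop 3:p onto floor
drop 4:q onto {2:q}
ground layer = {0:q, 3:p}
drop-orders for the pieces not yet dropped (sum over which currently-grounded one goes next):
  1 to go: {3} 1  {4} 1
  2 to go: {2,4} 1  {3,4} 2
  3 to go: {1,2,4} 1  {2,3,4} 3
  if 0:q drops first: 4 orders
  if 3:p drops first: 1 orders
heap linearizations: 5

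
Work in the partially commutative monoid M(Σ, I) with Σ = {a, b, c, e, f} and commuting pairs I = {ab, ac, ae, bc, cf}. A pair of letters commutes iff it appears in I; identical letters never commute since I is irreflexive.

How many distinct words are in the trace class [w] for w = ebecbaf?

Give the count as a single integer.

#0=e has no predecessor
#1=b depends on [0:e]
#2=e depends on [1:b]
#3=c depends on [2:e]
#4=b depends on [2:e]
#5=a has no predecessor
#6=f depends on [4:b, 5:a]
sources: [0:e, 5:a]
N(rest) = Σ N(rest − s) over sources s of rest; N(one piece) = 1:
  size 1 → [3]=1  [6]=1
  size 2 → [3,6]=2  [4,6]=1  [5,6]=1
  size 3 → [3,4,6]=3  [3,5,6]=3  [4,5,6]=2
  size 4 → [2,3,4,6]=3  [3,4,5,6]=8
  size 5 → [1,2,3,4,6]=3  [2,3,4,5,6]=11
  first=0(e) contributes 14
  first=5(a) contributes 3
|[w]| = 17

17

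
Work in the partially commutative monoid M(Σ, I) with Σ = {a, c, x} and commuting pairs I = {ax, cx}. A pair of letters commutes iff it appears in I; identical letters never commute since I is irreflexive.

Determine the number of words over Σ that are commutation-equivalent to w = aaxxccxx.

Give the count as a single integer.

70

drop 0:a onto floor
drop 1:a onto {0:a}
drop 2:x onto floor
drop 3:x onto {2:x}
drop 4:c onto {1:a}
drop 5:c onto {4:c}
drop 6:x onto {3:x}
drop 7:x onto {6:x}
ground layer = {0:a, 2:x}
drop-orders for the pieces not yet dropped (sum over which currently-grounded one goes next):
  1 to go: {5} 1  {7} 1
  2 to go: {4,5} 1  {5,7} 2  {6,7} 1
  3 to go: {1,4,5} 1  {3,6,7} 1  {4,5,7} 3  {5,6,7} 3
  4 to go: {0,1,4,5} 1  {1,4,5,7} 4  {2,3,6,7} 1  {3,5,6,7} 4  {4,5,6,7} 6
  5 to go: {0,1,4,5,7} 5  {1,4,5,6,7} 10  {2,3,5,6,7} 5  {3,4,5,6,7} 10
  6 to go: {0,1,4,5,6,7} 15  {1,3,4,5,6,7} 20  {2,3,4,5,6,7} 15
  if 0:a drops first: 35 orders
  if 2:x drops first: 35 orders
heap linearizations: 70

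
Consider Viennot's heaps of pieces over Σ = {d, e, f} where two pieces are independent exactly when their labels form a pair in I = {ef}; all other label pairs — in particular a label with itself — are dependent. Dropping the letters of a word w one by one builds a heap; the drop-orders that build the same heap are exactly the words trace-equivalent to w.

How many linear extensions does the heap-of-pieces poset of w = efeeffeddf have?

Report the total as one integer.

35

piece 0:e — minimal
piece 1:f — minimal
piece 2:e rests on {0:e}
piece 3:e rests on {2:e}
piece 4:f rests on {1:f}
piece 5:f rests on {4:f}
piece 6:e rests on {3:e}
piece 7:d rests on {5:f, 6:e}
piece 8:d rests on {7:d}
piece 9:f rests on {8:d}
minimal pieces: {0:e, 1:f}
ways to finish when only these pieces remain (= sum over removing one remaining piece with nothing left below it):
  1 left: {9}→1
  2 left: {8,9}→1
  3 left: {7,8,9}→1
  4 left: {5,7,8,9}→1  {6,7,8,9}→1
  5 left: {3,6,7,8,9}→1  {4,5,7,8,9}→1  {5,6,7,8,9}→2
  6 left: {1,4,5,7,8,9}→1  {2,3,6,7,8,9}→1  {3,5,6,7,8,9}→3  {4,5,6,7,8,9}→3
  7 left: {0,2,3,6,7,8,9}→1  {1,4,5,6,7,8,9}→4  {2,3,5,6,7,8,9}→4  {3,4,5,6,7,8,9}→6
  8 left: {0,2,3,5,6,7,8,9}→5  {1,3,4,5,6,7,8,9}→10  {2,3,4,5,6,7,8,9}→10
  placing 0:e first → 20 extensions
  placing 1:f first → 15 extensions
total linear extensions = 35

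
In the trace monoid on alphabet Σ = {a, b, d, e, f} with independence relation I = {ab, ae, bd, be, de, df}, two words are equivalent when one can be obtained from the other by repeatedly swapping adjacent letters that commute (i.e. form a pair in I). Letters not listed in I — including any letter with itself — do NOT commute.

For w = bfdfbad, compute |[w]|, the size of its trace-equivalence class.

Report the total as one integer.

13

0(b) covers ∅
1(f) covers 0:b
2(d) covers ∅
3(f) covers 1:f
4(b) covers 3:f
5(a) covers 2:d, 3:f
6(d) covers 5:a
floor of heap: 0:b, 2:d
completions by unplaced set U, small U first (add the entries for U minus each lowest piece of U):
  |U|=1: {4}:1  {6}:1
  |U|=2: {4,6}:2  {5,6}:1
  |U|=3: {2,5,6}:1  {4,5,6}:3
  |U|=4: {2,4,5,6}:4  {3,4,5,6}:3
  |U|=5: {1,3,4,5,6}:3  {2,3,4,5,6}:7
  start at 0(b): 10
  start at 2(d): 3
sum over floor = 13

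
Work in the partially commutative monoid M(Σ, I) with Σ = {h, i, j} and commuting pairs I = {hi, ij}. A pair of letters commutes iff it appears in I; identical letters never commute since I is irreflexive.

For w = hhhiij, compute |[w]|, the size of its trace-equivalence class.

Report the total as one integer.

15

drop 0:h onto floor
drop 1:h onto {0:h}
drop 2:h onto {1:h}
drop 3:i onto floor
drop 4:i onto {3:i}
drop 5:j onto {2:h}
ground layer = {0:h, 3:i}
drop-orders for the pieces not yet dropped (sum over which currently-grounded one goes next):
  1 to go: {4} 1  {5} 1
  2 to go: {2,5} 1  {3,4} 1  {4,5} 2
  3 to go: {1,2,5} 1  {2,4,5} 3  {3,4,5} 3
  4 to go: {0,1,2,5} 1  {1,2,4,5} 4  {2,3,4,5} 6
  if 0:h drops first: 10 orders
  if 3:i drops first: 5 orders
heap linearizations: 15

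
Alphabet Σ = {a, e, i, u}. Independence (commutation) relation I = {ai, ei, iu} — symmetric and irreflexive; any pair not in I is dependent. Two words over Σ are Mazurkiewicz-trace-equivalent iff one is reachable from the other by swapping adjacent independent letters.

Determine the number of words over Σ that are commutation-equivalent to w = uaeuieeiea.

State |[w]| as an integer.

0(u) covers ∅
1(a) covers 0:u
2(e) covers 1:a
3(u) covers 2:e
4(i) covers ∅
5(e) covers 3:u
6(e) covers 5:e
7(i) covers 4:i
8(e) covers 6:e
9(a) covers 8:e
floor of heap: 0:u, 4:i
completions by unplaced set U, small U first (add the entries for U minus each lowest piece of U):
  |U|=1: {7}:1  {9}:1
  |U|=2: {4,7}:1  {7,9}:2  {8,9}:1
  |U|=3: {4,7,9}:3  {6,8,9}:1  {7,8,9}:3
  |U|=4: {4,7,8,9}:6  {5,6,8,9}:1  {6,7,8,9}:4
  |U|=5: {3,5,6,8,9}:1  {4,6,7,8,9}:10  {5,6,7,8,9}:5
  |U|=6: {2,3,5,6,8,9}:1  {3,5,6,7,8,9}:6  {4,5,6,7,8,9}:15
  |U|=7: {1,2,3,5,6,8,9}:1  {2,3,5,6,7,8,9}:7  {3,4,5,6,7,8,9}:21
  |U|=8: {0,1,2,3,5,6,8,9}:1  {1,2,3,5,6,7,8,9}:8  {2,3,4,5,6,7,8,9}:28
  start at 0(u): 36
  start at 4(i): 9
sum over floor = 45

45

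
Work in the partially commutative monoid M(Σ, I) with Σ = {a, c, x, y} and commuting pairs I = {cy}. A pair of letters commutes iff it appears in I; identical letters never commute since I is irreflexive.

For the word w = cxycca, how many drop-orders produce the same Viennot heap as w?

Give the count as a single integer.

piece 0:c — minimal
piece 1:x rests on {0:c}
piece 2:y rests on {1:x}
piece 3:c rests on {1:x}
piece 4:c rests on {3:c}
piece 5:a rests on {2:y, 4:c}
minimal pieces: {0:c}
ways to finish when only these pieces remain (= sum over removing one remaining piece with nothing left below it):
  1 left: {5}→1
  2 left: {2,5}→1  {4,5}→1
  3 left: {2,4,5}→2  {3,4,5}→1
  4 left: {2,3,4,5}→3
  placing 0:c first → 3 extensions

3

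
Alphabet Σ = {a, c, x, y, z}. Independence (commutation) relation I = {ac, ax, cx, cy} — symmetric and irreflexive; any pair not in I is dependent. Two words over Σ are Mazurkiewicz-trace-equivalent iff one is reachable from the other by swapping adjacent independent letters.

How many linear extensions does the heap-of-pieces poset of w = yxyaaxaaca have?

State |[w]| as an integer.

#0=y has no predecessor
#1=x depends on [0:y]
#2=y depends on [1:x]
#3=a depends on [2:y]
#4=a depends on [3:a]
#5=x depends on [2:y]
#6=a depends on [4:a]
#7=a depends on [6:a]
#8=c has no predecessor
#9=a depends on [7:a]
sources: [0:y, 8:c]
N(rest) = Σ N(rest − s) over sources s of rest; N(one piece) = 1:
  size 1 → [5]=1  [8]=1  [9]=1
  size 2 → [5,8]=2  [5,9]=2  [7,9]=1  [8,9]=2
  size 3 → [5,7,9]=3  [5,8,9]=6  [6,7,9]=1  [7,8,9]=3
  size 4 → [4,6,7,9]=1  [5,6,7,9]=4  [5,7,8,9]=12  [6,7,8,9]=4
  size 5 → [3,4,6,7,9]=1  [4,5,6,7,9]=5  [4,6,7,8,9]=5  [5,6,7,8,9]=20
  size 6 → [3,4,5,6,7,9]=6  [3,4,6,7,8,9]=6  [4,5,6,7,8,9]=30
  size 7 → [2,3,4,5,6,7,9]=6  [3,4,5,6,7,8,9]=42
  size 8 → [1,2,3,4,5,6,7,9]=6  [2,3,4,5,6,7,8,9]=48
  first=0(y) contributes 54
  first=8(c) contributes 6
|[w]| = 60

60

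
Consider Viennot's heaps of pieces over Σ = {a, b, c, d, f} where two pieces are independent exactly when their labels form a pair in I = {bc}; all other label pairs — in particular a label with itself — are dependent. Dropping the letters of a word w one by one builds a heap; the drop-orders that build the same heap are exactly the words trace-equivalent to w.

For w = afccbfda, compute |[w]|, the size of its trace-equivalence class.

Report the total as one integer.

3

#0=a has no predecessor
#1=f depends on [0:a]
#2=c depends on [1:f]
#3=c depends on [2:c]
#4=b depends on [1:f]
#5=f depends on [3:c, 4:b]
#6=d depends on [5:f]
#7=a depends on [6:d]
sources: [0:a]
N(rest) = Σ N(rest − s) over sources s of rest; N(one piece) = 1:
  size 1 → [7]=1
  size 2 → [6,7]=1
  size 3 → [5,6,7]=1
  size 4 → [3,5,6,7]=1  [4,5,6,7]=1
  size 5 → [2,3,5,6,7]=1  [3,4,5,6,7]=2
  size 6 → [2,3,4,5,6,7]=3
  first=0(a) contributes 3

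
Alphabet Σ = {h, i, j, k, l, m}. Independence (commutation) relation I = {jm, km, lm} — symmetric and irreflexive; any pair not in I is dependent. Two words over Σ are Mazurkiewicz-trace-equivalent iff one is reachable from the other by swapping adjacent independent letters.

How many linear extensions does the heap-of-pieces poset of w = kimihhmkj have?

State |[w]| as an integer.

3

piece 0:k — minimal
piece 1:i rests on {0:k}
piece 2:m rests on {1:i}
piece 3:i rests on {2:m}
piece 4:h rests on {3:i}
piece 5:h rests on {4:h}
piece 6:m rests on {5:h}
piece 7:k rests on {5:h}
piece 8:j rests on {7:k}
minimal pieces: {0:k}
ways to finish when only these pieces remain (= sum over removing one remaining piece with nothing left below it):
  1 left: {6}→1  {8}→1
  2 left: {6,8}→2  {7,8}→1
  3 left: {6,7,8}→3
  4 left: {5,6,7,8}→3
  5 left: {4,5,6,7,8}→3
  6 left: {3,4,5,6,7,8}→3
  7 left: {2,3,4,5,6,7,8}→3
  placing 0:k first → 3 extensions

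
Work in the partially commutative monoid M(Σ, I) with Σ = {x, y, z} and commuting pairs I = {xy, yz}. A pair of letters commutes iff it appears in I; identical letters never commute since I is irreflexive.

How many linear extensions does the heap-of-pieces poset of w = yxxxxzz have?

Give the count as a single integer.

7

piece 0:y — minimal
piece 1:x — minimal
piece 2:x rests on {1:x}
piece 3:x rests on {2:x}
piece 4:x rests on {3:x}
piece 5:z rests on {4:x}
piece 6:z rests on {5:z}
minimal pieces: {0:y, 1:x}
ways to finish when only these pieces remain (= sum over removing one remaining piece with nothing left below it):
  1 left: {0}→1  {6}→1
  2 left: {0,6}→2  {5,6}→1
  3 left: {0,5,6}→3  {4,5,6}→1
  4 left: {0,4,5,6}→4  {3,4,5,6}→1
  5 left: {0,3,4,5,6}→5  {2,3,4,5,6}→1
  placing 0:y first → 1 extensions
  placing 1:x first → 6 extensions
total linear extensions = 7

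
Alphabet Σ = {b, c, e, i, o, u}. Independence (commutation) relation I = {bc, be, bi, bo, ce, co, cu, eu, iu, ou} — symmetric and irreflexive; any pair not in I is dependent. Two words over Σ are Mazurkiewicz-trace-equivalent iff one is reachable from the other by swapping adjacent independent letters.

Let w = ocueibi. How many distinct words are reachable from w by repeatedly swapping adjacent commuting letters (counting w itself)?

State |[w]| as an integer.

63

drop 0:o onto floor
drop 1:c onto floor
drop 2:u onto floor
drop 3:e onto {0:o}
drop 4:i onto {1:c, 3:e}
drop 5:b onto {2:u}
drop 6:i onto {4:i}
ground layer = {0:o, 1:c, 2:u}
drop-orders for the pieces not yet dropped (sum over which currently-grounded one goes next):
  1 to go: {5} 1  {6} 1
  2 to go: {2,5} 1  {4,6} 1  {5,6} 2
  3 to go: {1,4,6} 1  {2,5,6} 3  {3,4,6} 1  {4,5,6} 3
  4 to go: {0,3,4,6} 1  {1,3,4,6} 2  {1,4,5,6} 4  {2,4,5,6} 6  {3,4,5,6} 4
  5 to go: {0,1,3,4,6} 3  {0,3,4,5,6} 5  {1,2,4,5,6} 10  {1,3,4,5,6} 10  {2,3,4,5,6} 10
  if 0:o drops first: 30 orders
  if 1:c drops first: 15 orders
  if 2:u drops first: 18 orders
heap linearizations: 63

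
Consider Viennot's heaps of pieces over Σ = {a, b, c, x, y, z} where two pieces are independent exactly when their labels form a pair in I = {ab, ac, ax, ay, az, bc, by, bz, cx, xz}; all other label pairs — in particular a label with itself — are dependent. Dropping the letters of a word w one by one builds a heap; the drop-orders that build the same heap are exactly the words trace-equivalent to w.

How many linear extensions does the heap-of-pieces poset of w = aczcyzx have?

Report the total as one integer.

#0=a has no predecessor
#1=c has no predecessor
#2=z depends on [1:c]
#3=c depends on [2:z]
#4=y depends on [3:c]
#5=z depends on [4:y]
#6=x depends on [4:y]
sources: [0:a, 1:c]
N(rest) = Σ N(rest − s) over sources s of rest; N(one piece) = 1:
  size 1 → [0]=1  [5]=1  [6]=1
  size 2 → [0,5]=2  [0,6]=2  [5,6]=2
  size 3 → [0,5,6]=6  [4,5,6]=2
  size 4 → [0,4,5,6]=8  [3,4,5,6]=2
  size 5 → [0,3,4,5,6]=10  [2,3,4,5,6]=2
  first=0(a) contributes 2
  first=1(c) contributes 12
|[w]| = 14

14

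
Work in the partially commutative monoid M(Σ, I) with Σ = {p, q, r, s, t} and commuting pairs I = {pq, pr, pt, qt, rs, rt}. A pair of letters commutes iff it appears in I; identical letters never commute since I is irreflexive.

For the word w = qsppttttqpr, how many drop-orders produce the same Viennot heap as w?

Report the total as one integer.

1260

#0=q has no predecessor
#1=s depends on [0:q]
#2=p depends on [1:s]
#3=p depends on [2:p]
#4=t depends on [1:s]
#5=t depends on [4:t]
#6=t depends on [5:t]
#7=t depends on [6:t]
#8=q depends on [1:s]
#9=p depends on [3:p]
#10=r depends on [8:q]
sources: [0:q]
N(rest) = Σ N(rest − s) over sources s of rest; N(one piece) = 1:
  size 1 → [7]=1  [9]=1  [10]=1
  size 2 → [3,9]=1  [6,7]=1  [7,9]=2  [7,10]=2  [8,10]=1  [9,10]=2
  size 3 → [2,3,9]=1  [3,7,9]=3  [3,9,10]=3  [5,6,7]=1  [6,7,9]=3  [6,7,10]=3  [7,8,10]=3  [7,9,10]=6  [8,9,10]=3
  size 4 → [2,3,7,9]=4  [2,3,9,10]=4  [3,6,7,9]=6  [3,7,9,10]=12  [3,8,9,10]=6  [4,5,6,7]=1  [5,6,7,9]=4  [5,6,7,10]=4  [6,7,8,10]=6  [6,7,9,10]=12  [7,8,9,10]=12
  size 5 → [2,3,6,7,9]=10  [2,3,7,9,10]=20  [2,3,8,9,10]=10  [3,5,6,7,9]=10  [3,6,7,9,10]=30  [3,7,8,9,10]=30  [4,5,6,7,9]=5  [4,5,6,7,10]=5  [5,6,7,8,10]=10  [5,6,7,9,10]=20  [6,7,8,9,10]=30
  size 6 → [2,3,5,6,7,9]=20  [2,3,6,7,9,10]=60  [2,3,7,8,9,10]=60  [3,4,5,6,7,9]=15  [3,5,6,7,9,10]=60  [3,6,7,8,9,10]=90  [4,5,6,7,8,10]=15  [4,5,6,7,9,10]=30  [5,6,7,8,9,10]=60
  size 7 → [2,3,4,5,6,7,9]=35  [2,3,5,6,7,9,10]=140  [2,3,6,7,8,9,10]=210  [3,4,5,6,7,9,10]=105  [3,5,6,7,8,9,10]=210  [4,5,6,7,8,9,10]=105
  size 8 → [2,3,4,5,6,7,9,10]=280  [2,3,5,6,7,8,9,10]=560  [3,4,5,6,7,8,9,10]=420
  size 9 → [2,3,4,5,6,7,8,9,10]=1260
  first=0(q) contributes 1260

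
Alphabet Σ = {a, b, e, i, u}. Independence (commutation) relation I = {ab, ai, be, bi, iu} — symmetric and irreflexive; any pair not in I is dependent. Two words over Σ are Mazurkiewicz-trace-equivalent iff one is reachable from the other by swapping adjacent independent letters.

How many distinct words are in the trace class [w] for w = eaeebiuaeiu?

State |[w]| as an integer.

32

#0=e has no predecessor
#1=a depends on [0:e]
#2=e depends on [1:a]
#3=e depends on [2:e]
#4=b has no predecessor
#5=i depends on [3:e]
#6=u depends on [3:e, 4:b]
#7=a depends on [6:u]
#8=e depends on [5:i, 7:a]
#9=i depends on [8:e]
#10=u depends on [8:e]
sources: [0:e, 4:b]
N(rest) = Σ N(rest − s) over sources s of rest; N(one piece) = 1:
  size 1 → [9]=1  [10]=1
  size 2 → [9,10]=2
  size 3 → [8,9,10]=2
  size 4 → [5,8,9,10]=2  [7,8,9,10]=2
  size 5 → [5,7,8,9,10]=4  [6,7,8,9,10]=2
  size 6 → [4,6,7,8,9,10]=2  [5,6,7,8,9,10]=6
  size 7 → [3,5,6,7,8,9,10]=6  [4,5,6,7,8,9,10]=8
  size 8 → [2,3,5,6,7,8,9,10]=6  [3,4,5,6,7,8,9,10]=14
  size 9 → [1,2,3,5,6,7,8,9,10]=6  [2,3,4,5,6,7,8,9,10]=20
  first=0(e) contributes 26
  first=4(b) contributes 6
|[w]| = 32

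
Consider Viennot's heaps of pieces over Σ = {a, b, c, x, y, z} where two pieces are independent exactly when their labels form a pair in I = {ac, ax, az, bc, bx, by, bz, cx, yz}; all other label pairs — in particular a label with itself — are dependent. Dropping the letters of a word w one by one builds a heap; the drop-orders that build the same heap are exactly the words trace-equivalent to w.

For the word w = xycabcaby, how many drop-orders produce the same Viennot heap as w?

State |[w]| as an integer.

25

drop 0:x onto floor
drop 1:y onto {0:x}
drop 2:c onto {1:y}
drop 3:a onto {1:y}
drop 4:b onto {3:a}
drop 5:c onto {2:c}
drop 6:a onto {4:b}
drop 7:b onto {6:a}
drop 8:y onto {5:c, 6:a}
ground layer = {0:x}
drop-orders for the pieces not yet dropped (sum over which currently-grounded one goes next):
  1 to go: {7} 1  {8} 1
  2 to go: {5,8} 1  {7,8} 2
  3 to go: {2,5,8} 1  {5,7,8} 3  {6,7,8} 2
  4 to go: {2,5,7,8} 4  {4,6,7,8} 2  {5,6,7,8} 5
  5 to go: {2,5,6,7,8} 9  {3,4,6,7,8} 2  {4,5,6,7,8} 7
  6 to go: {2,4,5,6,7,8} 16  {3,4,5,6,7,8} 9
  7 to go: {2,3,4,5,6,7,8} 25
  if 0:x drops first: 25 orders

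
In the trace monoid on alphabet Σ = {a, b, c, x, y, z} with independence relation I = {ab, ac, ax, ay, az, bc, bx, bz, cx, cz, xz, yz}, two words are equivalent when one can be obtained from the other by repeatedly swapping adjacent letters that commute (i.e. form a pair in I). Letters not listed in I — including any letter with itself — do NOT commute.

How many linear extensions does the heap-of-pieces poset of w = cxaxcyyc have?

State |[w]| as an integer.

#0=c has no predecessor
#1=x has no predecessor
#2=a has no predecessor
#3=x depends on [1:x]
#4=c depends on [0:c]
#5=y depends on [3:x, 4:c]
#6=y depends on [5:y]
#7=c depends on [6:y]
sources: [0:c, 1:x, 2:a]
N(rest) = Σ N(rest − s) over sources s of rest; N(one piece) = 1:
  size 1 → [2]=1  [7]=1
  size 2 → [2,7]=2  [6,7]=1
  size 3 → [2,6,7]=3  [5,6,7]=1
  size 4 → [2,5,6,7]=4  [3,5,6,7]=1  [4,5,6,7]=1
  size 5 → [0,4,5,6,7]=1  [1,3,5,6,7]=1  [2,3,5,6,7]=5  [2,4,5,6,7]=5  [3,4,5,6,7]=2
  size 6 → [0,2,4,5,6,7]=6  [0,3,4,5,6,7]=3  [1,2,3,5,6,7]=6  [1,3,4,5,6,7]=3  [2,3,4,5,6,7]=12
  first=0(c) contributes 21
  first=1(x) contributes 21
  first=2(a) contributes 6
|[w]| = 48

48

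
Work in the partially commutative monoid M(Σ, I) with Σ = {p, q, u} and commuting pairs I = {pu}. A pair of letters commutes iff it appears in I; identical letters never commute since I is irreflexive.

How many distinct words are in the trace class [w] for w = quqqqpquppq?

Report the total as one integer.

#0=q has no predecessor
#1=u depends on [0:q]
#2=q depends on [1:u]
#3=q depends on [2:q]
#4=q depends on [3:q]
#5=p depends on [4:q]
#6=q depends on [5:p]
#7=u depends on [6:q]
#8=p depends on [6:q]
#9=p depends on [8:p]
#10=q depends on [7:u, 9:p]
sources: [0:q]
N(rest) = Σ N(rest − s) over sources s of rest; N(one piece) = 1:
  size 1 → [10]=1
  size 2 → [7,10]=1  [9,10]=1
  size 3 → [7,9,10]=2  [8,9,10]=1
  size 4 → [7,8,9,10]=3
  size 5 → [6,7,8,9,10]=3
  size 6 → [5,6,7,8,9,10]=3
  size 7 → [4,5,6,7,8,9,10]=3
  size 8 → [3,4,5,6,7,8,9,10]=3
  size 9 → [2,3,4,5,6,7,8,9,10]=3
  first=0(q) contributes 3

3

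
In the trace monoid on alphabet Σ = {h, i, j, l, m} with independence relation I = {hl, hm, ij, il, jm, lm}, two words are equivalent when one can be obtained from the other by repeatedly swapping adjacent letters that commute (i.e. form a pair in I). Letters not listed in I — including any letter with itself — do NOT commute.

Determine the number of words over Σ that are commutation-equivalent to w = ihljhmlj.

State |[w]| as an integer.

40

drop 0:i onto floor
drop 1:h onto {0:i}
drop 2:l onto floor
drop 3:j onto {1:h, 2:l}
drop 4:h onto {3:j}
drop 5:m onto {0:i}
drop 6:l onto {3:j}
drop 7:j onto {4:h, 6:l}
ground layer = {0:i, 2:l}
drop-orders for the pieces not yet dropped (sum over which currently-grounded one goes next):
  1 to go: {5} 1  {7} 1
  2 to go: {4,7} 1  {5,7} 2  {6,7} 1
  3 to go: {4,5,7} 3  {4,6,7} 2  {5,6,7} 3
  4 to go: {3,4,6,7} 2  {4,5,6,7} 8
  5 to go: {1,3,4,6,7} 2  {2,3,4,6,7} 2  {3,4,5,6,7} 10
  6 to go: {1,2,3,4,6,7} 4  {1,3,4,5,6,7} 12  {2,3,4,5,6,7} 12
  if 0:i drops first: 28 orders
  if 2:l drops first: 12 orders
heap linearizations: 40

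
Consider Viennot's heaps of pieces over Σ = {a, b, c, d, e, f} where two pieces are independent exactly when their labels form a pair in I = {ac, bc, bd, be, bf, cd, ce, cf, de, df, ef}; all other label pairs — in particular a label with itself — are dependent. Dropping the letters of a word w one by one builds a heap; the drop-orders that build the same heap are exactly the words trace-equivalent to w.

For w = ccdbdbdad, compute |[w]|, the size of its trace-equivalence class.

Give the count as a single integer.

drop 0:c onto floor
drop 1:c onto {0:c}
drop 2:d onto floor
drop 3:b onto floor
drop 4:d onto {2:d}
drop 5:b onto {3:b}
drop 6:d onto {4:d}
drop 7:a onto {5:b, 6:d}
drop 8:d onto {7:a}
ground layer = {0:c, 2:d, 3:b}
drop-orders for the pieces not yet dropped (sum over which currently-grounded one goes next):
  1 to go: {1} 1  {8} 1
  2 to go: {0,1} 1  {1,8} 2  {7,8} 1
  3 to go: {0,1,8} 3  {1,7,8} 3  {5,7,8} 1  {6,7,8} 1
  4 to go: {0,1,7,8} 6  {1,5,7,8} 4  {1,6,7,8} 4  {3,5,7,8} 1  {4,6,7,8} 1  {5,6,7,8} 2
  5 to go: {0,1,5,7,8} 10  {0,1,6,7,8} 10  {1,3,5,7,8} 5  {1,4,6,7,8} 5  {1,5,6,7,8} 10  {2,4,6,7,8} 1  {3,5,6,7,8} 3  {4,5,6,7,8} 3
  6 to go: {0,1,3,5,7,8} 15  {0,1,4,6,7,8} 15  {0,1,5,6,7,8} 30  {1,2,4,6,7,8} 6  {1,3,5,6,7,8} 18  {1,4,5,6,7,8} 18  {2,4,5,6,7,8} 4  {3,4,5,6,7,8} 6
  7 to go: {0,1,2,4,6,7,8} 21  {0,1,3,5,6,7,8} 63  {0,1,4,5,6,7,8} 63  {1,2,4,5,6,7,8} 28  {1,3,4,5,6,7,8} 42  {2,3,4,5,6,7,8} 10
  if 0:c drops first: 80 orders
  if 2:d drops first: 168 orders
  if 3:b drops first: 112 orders
heap linearizations: 360

360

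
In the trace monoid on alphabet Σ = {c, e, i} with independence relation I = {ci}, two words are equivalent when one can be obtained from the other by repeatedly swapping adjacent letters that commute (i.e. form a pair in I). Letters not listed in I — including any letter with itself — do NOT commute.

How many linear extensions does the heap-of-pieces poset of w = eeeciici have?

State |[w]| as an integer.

#0=e has no predecessor
#1=e depends on [0:e]
#2=e depends on [1:e]
#3=c depends on [2:e]
#4=i depends on [2:e]
#5=i depends on [4:i]
#6=c depends on [3:c]
#7=i depends on [5:i]
sources: [0:e]
N(rest) = Σ N(rest − s) over sources s of rest; N(one piece) = 1:
  size 1 → [6]=1  [7]=1
  size 2 → [3,6]=1  [5,7]=1  [6,7]=2
  size 3 → [3,6,7]=3  [4,5,7]=1  [5,6,7]=3
  size 4 → [3,5,6,7]=6  [4,5,6,7]=4
  size 5 → [3,4,5,6,7]=10
  size 6 → [2,3,4,5,6,7]=10
  first=0(e) contributes 10

10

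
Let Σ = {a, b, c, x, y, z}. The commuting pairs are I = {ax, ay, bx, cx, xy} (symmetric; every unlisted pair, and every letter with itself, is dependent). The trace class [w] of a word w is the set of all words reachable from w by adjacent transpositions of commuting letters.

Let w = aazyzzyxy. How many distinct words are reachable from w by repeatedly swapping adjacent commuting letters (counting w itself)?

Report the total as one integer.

#0=a has no predecessor
#1=a depends on [0:a]
#2=z depends on [1:a]
#3=y depends on [2:z]
#4=z depends on [3:y]
#5=z depends on [4:z]
#6=y depends on [5:z]
#7=x depends on [5:z]
#8=y depends on [6:y]
sources: [0:a]
N(rest) = Σ N(rest − s) over sources s of rest; N(one piece) = 1:
  size 1 → [7]=1  [8]=1
  size 2 → [6,8]=1  [7,8]=2
  size 3 → [6,7,8]=3
  size 4 → [5,6,7,8]=3
  size 5 → [4,5,6,7,8]=3
  size 6 → [3,4,5,6,7,8]=3
  size 7 → [2,3,4,5,6,7,8]=3
  first=0(a) contributes 3

3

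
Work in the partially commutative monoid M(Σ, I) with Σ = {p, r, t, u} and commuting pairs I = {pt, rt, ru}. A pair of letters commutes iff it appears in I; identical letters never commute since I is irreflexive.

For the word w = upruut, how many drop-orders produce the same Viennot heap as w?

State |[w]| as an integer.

0(u) covers ∅
1(p) covers 0:u
2(r) covers 1:p
3(u) covers 1:p
4(u) covers 3:u
5(t) covers 4:u
floor of heap: 0:u
completions by unplaced set U, small U first (add the entries for U minus each lowest piece of U):
  |U|=1: {2}:1  {5}:1
  |U|=2: {2,5}:2  {4,5}:1
  |U|=3: {2,4,5}:3  {3,4,5}:1
  |U|=4: {2,3,4,5}:4
  start at 0(u): 4

4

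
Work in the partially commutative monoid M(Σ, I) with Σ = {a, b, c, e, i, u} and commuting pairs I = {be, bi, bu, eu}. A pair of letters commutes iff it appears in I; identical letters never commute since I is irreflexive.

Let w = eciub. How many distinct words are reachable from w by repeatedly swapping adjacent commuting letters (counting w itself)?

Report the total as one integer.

3

piece 0:e — minimal
piece 1:c rests on {0:e}
piece 2:i rests on {1:c}
piece 3:u rests on {2:i}
piece 4:b rests on {1:c}
minimal pieces: {0:e}
ways to finish when only these pieces remain (= sum over removing one remaining piece with nothing left below it):
  1 left: {3}→1  {4}→1
  2 left: {2,3}→1  {3,4}→2
  3 left: {2,3,4}→3
  placing 0:e first → 3 extensions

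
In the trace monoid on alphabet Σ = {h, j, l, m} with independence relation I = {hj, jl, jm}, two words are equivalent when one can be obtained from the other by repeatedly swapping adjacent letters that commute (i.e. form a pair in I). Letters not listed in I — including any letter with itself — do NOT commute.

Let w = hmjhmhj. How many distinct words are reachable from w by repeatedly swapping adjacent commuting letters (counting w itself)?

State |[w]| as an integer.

0(h) covers ∅
1(m) covers 0:h
2(j) covers ∅
3(h) covers 1:m
4(m) covers 3:h
5(h) covers 4:m
6(j) covers 2:j
floor of heap: 0:h, 2:j
completions by unplaced set U, small U first (add the entries for U minus each lowest piece of U):
  |U|=1: {5}:1  {6}:1
  |U|=2: {2,6}:1  {4,5}:1  {5,6}:2
  |U|=3: {2,5,6}:3  {3,4,5}:1  {4,5,6}:3
  |U|=4: {1,3,4,5}:1  {2,4,5,6}:6  {3,4,5,6}:4
  |U|=5: {0,1,3,4,5}:1  {1,3,4,5,6}:5  {2,3,4,5,6}:10
  start at 0(h): 15
  start at 2(j): 6
sum over floor = 21

21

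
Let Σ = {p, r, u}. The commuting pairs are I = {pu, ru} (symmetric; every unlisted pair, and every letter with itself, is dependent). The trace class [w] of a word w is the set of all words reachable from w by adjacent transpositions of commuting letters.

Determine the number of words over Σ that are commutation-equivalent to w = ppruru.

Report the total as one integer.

drop 0:p onto floor
drop 1:p onto {0:p}
drop 2:r onto {1:p}
drop 3:u onto floor
drop 4:r onto {2:r}
drop 5:u onto {3:u}
ground layer = {0:p, 3:u}
drop-orders for the pieces not yet dropped (sum over which currently-grounded one goes next):
  1 to go: {4} 1  {5} 1
  2 to go: {2,4} 1  {3,5} 1  {4,5} 2
  3 to go: {1,2,4} 1  {2,4,5} 3  {3,4,5} 3
  4 to go: {0,1,2,4} 1  {1,2,4,5} 4  {2,3,4,5} 6
  if 0:p drops first: 10 orders
  if 3:u drops first: 5 orders
heap linearizations: 15

15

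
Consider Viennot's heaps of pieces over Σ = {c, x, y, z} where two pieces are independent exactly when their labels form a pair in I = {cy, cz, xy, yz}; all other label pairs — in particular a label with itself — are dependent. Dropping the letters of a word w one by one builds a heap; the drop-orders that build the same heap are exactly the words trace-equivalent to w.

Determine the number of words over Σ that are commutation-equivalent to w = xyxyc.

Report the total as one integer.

piece 0:x — minimal
piece 1:y — minimal
piece 2:x rests on {0:x}
piece 3:y rests on {1:y}
piece 4:c rests on {2:x}
minimal pieces: {0:x, 1:y}
ways to finish when only these pieces remain (= sum over removing one remaining piece with nothing left below it):
  1 left: {3}→1  {4}→1
  2 left: {1,3}→1  {2,4}→1  {3,4}→2
  3 left: {0,2,4}→1  {1,3,4}→3  {2,3,4}→3
  placing 0:x first → 6 extensions
  placing 1:y first → 4 extensions
total linear extensions = 10

10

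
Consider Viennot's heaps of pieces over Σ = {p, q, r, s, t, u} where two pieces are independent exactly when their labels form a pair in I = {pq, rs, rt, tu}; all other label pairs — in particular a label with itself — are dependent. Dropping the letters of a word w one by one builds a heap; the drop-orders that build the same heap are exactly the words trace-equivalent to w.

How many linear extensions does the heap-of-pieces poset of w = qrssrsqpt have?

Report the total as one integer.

#0=q has no predecessor
#1=r depends on [0:q]
#2=s depends on [0:q]
#3=s depends on [2:s]
#4=r depends on [1:r]
#5=s depends on [3:s]
#6=q depends on [4:r, 5:s]
#7=p depends on [4:r, 5:s]
#8=t depends on [6:q, 7:p]
sources: [0:q]
N(rest) = Σ N(rest − s) over sources s of rest; N(one piece) = 1:
  size 1 → [8]=1
  size 2 → [6,8]=1  [7,8]=1
  size 3 → [6,7,8]=2
  size 4 → [4,6,7,8]=2  [5,6,7,8]=2
  size 5 → [1,4,6,7,8]=2  [3,5,6,7,8]=2  [4,5,6,7,8]=4
  size 6 → [1,4,5,6,7,8]=6  [2,3,5,6,7,8]=2  [3,4,5,6,7,8]=6
  size 7 → [1,3,4,5,6,7,8]=12  [2,3,4,5,6,7,8]=8
  first=0(q) contributes 20

20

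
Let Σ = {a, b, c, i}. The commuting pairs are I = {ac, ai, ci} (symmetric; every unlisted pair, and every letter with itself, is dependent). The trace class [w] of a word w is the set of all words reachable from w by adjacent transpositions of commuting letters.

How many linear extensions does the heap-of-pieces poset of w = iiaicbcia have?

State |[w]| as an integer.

120

#0=i has no predecessor
#1=i depends on [0:i]
#2=a has no predecessor
#3=i depends on [1:i]
#4=c has no predecessor
#5=b depends on [2:a, 3:i, 4:c]
#6=c depends on [5:b]
#7=i depends on [5:b]
#8=a depends on [5:b]
sources: [0:i, 2:a, 4:c]
N(rest) = Σ N(rest − s) over sources s of rest; N(one piece) = 1:
  size 1 → [6]=1  [7]=1  [8]=1
  size 2 → [6,7]=2  [6,8]=2  [7,8]=2
  size 3 → [6,7,8]=6
  size 4 → [5,6,7,8]=6
  size 5 → [2,5,6,7,8]=6  [3,5,6,7,8]=6  [4,5,6,7,8]=6
  size 6 → [1,3,5,6,7,8]=6  [2,3,5,6,7,8]=12  [2,4,5,6,7,8]=12  [3,4,5,6,7,8]=12
  size 7 → [0,1,3,5,6,7,8]=6  [1,2,3,5,6,7,8]=18  [1,3,4,5,6,7,8]=18  [2,3,4,5,6,7,8]=36
  first=0(i) contributes 72
  first=2(a) contributes 24
  first=4(c) contributes 24
|[w]| = 120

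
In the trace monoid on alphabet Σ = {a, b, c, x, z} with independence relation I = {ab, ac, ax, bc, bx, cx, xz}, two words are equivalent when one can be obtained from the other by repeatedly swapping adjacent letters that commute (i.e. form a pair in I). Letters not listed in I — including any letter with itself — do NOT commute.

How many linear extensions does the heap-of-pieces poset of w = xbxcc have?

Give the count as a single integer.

#0=x has no predecessor
#1=b has no predecessor
#2=x depends on [0:x]
#3=c has no predecessor
#4=c depends on [3:c]
sources: [0:x, 1:b, 3:c]
N(rest) = Σ N(rest − s) over sources s of rest; N(one piece) = 1:
  size 1 → [1]=1  [2]=1  [4]=1
  size 2 → [0,2]=1  [1,2]=2  [1,4]=2  [2,4]=2  [3,4]=1
  size 3 → [0,1,2]=3  [0,2,4]=3  [1,2,4]=6  [1,3,4]=3  [2,3,4]=3
  first=0(x) contributes 12
  first=1(b) contributes 6
  first=3(c) contributes 12
|[w]| = 30

30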